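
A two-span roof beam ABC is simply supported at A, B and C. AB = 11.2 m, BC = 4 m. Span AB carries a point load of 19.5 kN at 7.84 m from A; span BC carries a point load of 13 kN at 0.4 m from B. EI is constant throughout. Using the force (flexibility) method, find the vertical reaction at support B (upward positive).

R_B = 35.49 kN

Take M_B as the redundant. Released structure: two simple spans AB and BC with a hinge at B.
End slopes at the hinge B, treating each span as simply supported:
  span AB: point load 19.5 at a = 7.84: Pab(L + a)/(6LEI) = 145.5/EI
  span BC: point load 13 at a = 0.4: Pab(L + b)/(6LEI) = 5.928/EI
  relative rotation θ_0 = (145.5 + 5.928)/EI = 151.5/EI
A unit hogging moment at B produces rotation L₁/(3EI) + L₂/(3EI) = 5.067/EI.
Compatibility: M_B·(L₁+L₂)/(3EI) = θ_0, giving M_B = 29.9 kN·m (hogging).
Span AB, ΣM about A with M_B applied at B: R_B^{AB}·11.2 = 152.9 + 29.9, so R_B^{AB} = 16.32 kN and R_A = 19.5 − 16.32 = 3.181 kN.
Span BC, ΣM about C: R_B^{BC}·4 = 46.8 + 29.9, so R_B^{BC} = 19.17 kN and R_C = 13 − 19.17 = -6.174 kN.
R_B = 16.32 + 19.17 = 35.49 kN.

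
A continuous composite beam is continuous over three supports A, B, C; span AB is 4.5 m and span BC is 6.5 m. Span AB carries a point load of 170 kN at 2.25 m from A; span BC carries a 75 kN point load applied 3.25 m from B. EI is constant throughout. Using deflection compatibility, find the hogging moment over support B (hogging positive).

Take M_B as the redundant. Released structure: two simple spans AB and BC with a hinge at B.
Discontinuity in slope at B on the released structure — sum the simple-span end rotations:
  span AB: point load 170 at a = 2.25: Pab(L + a)/(6LEI) = 215.2/EI
  span BC: point load 75 at a = 3.25: Pab(L + b)/(6LEI) = 198/EI
  relative rotation θ_0 = (215.2 + 198)/EI = 413.2/EI
A unit hogging moment at B produces rotation L₁/(3EI) + L₂/(3EI) = 3.667/EI.
Compatibility: M_B·(L₁+L₂)/(3EI) = θ_0, giving M_B = 112.7 kN·m (hogging).

M_B = 112.7 kN·m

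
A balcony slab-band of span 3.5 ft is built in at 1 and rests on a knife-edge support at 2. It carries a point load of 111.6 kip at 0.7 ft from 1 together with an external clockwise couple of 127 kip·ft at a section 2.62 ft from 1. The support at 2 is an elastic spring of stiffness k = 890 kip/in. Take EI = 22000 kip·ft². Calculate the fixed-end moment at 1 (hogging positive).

Choose R_2 as the redundant. The primary structure is the cantilever fixed at 1.
Primary-structure tip deflection at 2 by superposition:
  point load 111.6 at a = 0.7: Pa²(3L − a)/(6EI) = 89.32/EI
  clockwise couple 127 at a = 2.62: M₀a(2L − a)/(2EI) = 728.7/EI
  δ_0 = 818/EI
Tip deflection under a unit load at 2: L³/(3EI) = 14.29/EI.
With EI = 22000 kip·ft²: δ_0 = 0.037183 ft and δ_{22} = 0.00065 ft/kip.
Compatibility — the spring shortens by R_2/k under the reaction it provides: δ_0 − R_2·δ_{22} = R_2/k. With 1/k = 1/(890×12) ft/kip = 0.000094 ft/kip, R_2 = δ_0 / (δ_{22} + 1/k) = 0.037183 / (0.00065 + 0.000094) = 50.03 kip.
Moment equilibrium about 1: M_1 = Σ(load moments about 1) − R_2·L = 205.1 − 50.03×3.5 = 30.03 kip·ft.

M_1 = 30.03 kip·ft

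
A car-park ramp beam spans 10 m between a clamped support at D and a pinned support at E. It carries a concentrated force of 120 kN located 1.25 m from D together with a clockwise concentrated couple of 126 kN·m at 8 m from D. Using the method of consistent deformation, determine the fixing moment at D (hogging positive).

Remove the prop at E; the released (primary) structure is a cantilever built in at D.
Primary-structure tip deflection at E by superposition:
  point load 120 at a = 1.25: Pa²(3L − a)/(6EI) = 898.4/EI
  clockwise couple 126 at a = 8: M₀a(2L − a)/(2EI) = 6048/EI
  δ_0 = 6946/EI
Flexibility coefficient — unit upward force at E: δ_{EE} = L³/(3EI) = 333.3/EI.
Compatibility at E: δ_0 − R_E·δ_{EE} = 0, so R_E = 6946/333.3 = 20.84 kN.
Moment equilibrium about D: M_D = Σ(load moments about D) − R_E·L = 276 − 20.84×10 = 67.61 kN·m.

M_D = 67.61 kN·m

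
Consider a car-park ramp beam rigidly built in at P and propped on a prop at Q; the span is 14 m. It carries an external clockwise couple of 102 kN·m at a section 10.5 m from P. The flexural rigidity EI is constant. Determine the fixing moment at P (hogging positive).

Release the roller at Q. Primary structure: cantilever fixed at P.
Downward deflection at the released point Q due to the loads:
  clockwise couple 102 at a = 10.5: M₀a(2L − a)/(2EI) = 9371/EI
Tip deflection under a unit load at Q: L³/(3EI) = 914.7/EI.
Compatibility at Q: δ_0 − R_Q·δ_{QQ} = 0, so R_Q = 9371/914.7 = 10.25 kN.
Moment equilibrium about P: M_P = Σ(load moments about P) − R_Q·L = 102 − 10.25×14 = -41.44 kN·m.

M_P = -41.44 kN·m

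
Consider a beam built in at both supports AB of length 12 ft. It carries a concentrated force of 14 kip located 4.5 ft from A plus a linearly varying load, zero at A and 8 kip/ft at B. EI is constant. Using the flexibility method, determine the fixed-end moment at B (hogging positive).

Release both end moments; the primary structure is a simply-supported span AB with redundants M_A and M_B.
On the primary (simply-supported) span, the end slopes from the loading are:
  at A: point load 14 at a = 4.5: Pab(L + b)/(6LEI) = 128/EI
  at B: point load 14 at a = 4.5: Pab(L + a)/(6LEI) = 108.3/EI
  at A: triangular load, peak 8: 7w₀L³/(360EI) = 268.8/EI
  at B: triangular load, peak 8: w₀L³/(45EI) = 307.2/EI
  θ_A0 = 396.8/EI,  θ_B0 = 415.5/EI
Flexibility coefficients: a unit moment at one end gives L/(3EI) there and L/(6EI) at the far end, so f₁₁ = f₂₂ = 4/EI and f₁₂ = f₂₁ = 2/EI.
Compatibility — zero rotation at each built-in end:
  4 M_A + 2 M_B = 396.8
  2 M_A + 4 M_B = 415.5
Solving the pair gives M_A = 63.01 kip·ft and M_B = 72.37 kip·ft (hogging).

M_B = 72.37 kip·ft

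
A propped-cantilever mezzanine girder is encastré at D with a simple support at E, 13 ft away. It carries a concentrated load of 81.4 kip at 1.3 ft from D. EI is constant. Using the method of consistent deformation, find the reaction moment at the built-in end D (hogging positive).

M_D = 90.48 kip·ft

Choose R_E as the redundant. The primary structure is the cantilever fixed at D.
Primary-structure tip deflection at E by superposition:
  point load 81.4 at a = 1.3: Pa²(3L − a)/(6EI) = 864.4/EI
Tip deflection under a unit load at E: L³/(3EI) = 732.3/EI.
Compatibility at E: δ_0 − R_E·δ_{EE} = 0, so R_E = 864.4/732.3 = 1.18 kip.
Moment equilibrium about D: M_D = Σ(load moments about D) − R_E·L = 105.8 − 1.18×13 = 90.48 kip·ft.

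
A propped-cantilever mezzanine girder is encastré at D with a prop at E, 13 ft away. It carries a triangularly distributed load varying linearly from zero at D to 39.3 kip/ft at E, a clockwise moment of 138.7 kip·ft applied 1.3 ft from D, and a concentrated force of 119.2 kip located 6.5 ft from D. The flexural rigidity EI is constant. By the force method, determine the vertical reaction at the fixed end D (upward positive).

Take the reaction at E as the redundant and release it; the primary structure is a cantilever fixed at D.
Downward deflection at the released point E due to the loads:
  triangular load, peak 39.3 at the free end: 11w₀L⁴/(120EI) = 102891/EI
  clockwise couple 138.7 at a = 1.3: M₀a(2L − a)/(2EI) = 2227/EI
  point load 119.2 at a = 6.5: Pa²(3L − a)/(6EI) = 27279/EI
  δ_0 = 132397/EI
Tip deflection under a unit load at E: L³/(3EI) = 732.3/EI.
The prop prevents deflection at E: R_E = δ_0/δ_{EE} = 132397/732.3 = 180.8 kip.
Vertical equilibrium: R_D = ΣP − R_E = 374.6 − 180.8 = 193.9 kip.

R_D = 193.9 kip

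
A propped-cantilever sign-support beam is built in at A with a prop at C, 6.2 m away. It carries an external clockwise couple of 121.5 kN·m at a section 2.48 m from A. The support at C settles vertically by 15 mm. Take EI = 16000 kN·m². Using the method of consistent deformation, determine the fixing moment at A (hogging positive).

Choose R_C as the redundant. The primary structure is the cantilever fixed at A.
Downward deflection at the released point C due to the loads:
  clockwise couple 121.5 at a = 2.48: M₀a(2L − a)/(2EI) = 1495/EI
Flexibility coefficient — unit upward force at C: δ_{CC} = L³/(3EI) = 79.44/EI.
With EI = 16000 kN·m²: δ_0 = 0.093409 m and δ_{CC} = 0.004965 m/kN.
Compatibility — the beam at C must follow the support down by 0.015 m: δ_0 − R_C·δ_{CC} = 0.015, so R_C = (0.093409 − 0.015)/0.004965 = 15.79 kN.
Moment equilibrium about A: M_A = Σ(load moments about A) − R_C·L = 121.5 − 15.79×6.2 = 23.59 kN·m.

M_A = 23.59 kN·m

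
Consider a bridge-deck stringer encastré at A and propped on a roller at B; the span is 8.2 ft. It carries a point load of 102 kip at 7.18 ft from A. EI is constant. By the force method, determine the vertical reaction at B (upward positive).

Choose R_B as the redundant. The primary structure is the cantilever fixed at A.
Downward deflection at the released point B due to the loads:
  point load 102 at a = 7.18: Pa²(3L − a)/(6EI) = 15267/EI
Flexibility coefficient — unit upward force at B: δ_{BB} = L³/(3EI) = 183.8/EI.
Compatibility at B: δ_0 − R_B·δ_{BB} = 0, so R_B = 15267/183.8 = 83.07 kip.

R_B = 83.07 kip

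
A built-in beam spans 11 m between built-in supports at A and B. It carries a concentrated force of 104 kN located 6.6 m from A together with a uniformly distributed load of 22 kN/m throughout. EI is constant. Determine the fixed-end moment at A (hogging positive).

M_A = 331.7 kN·m

Release both end moments; the primary structure is a simply-supported span AB with redundants M_A and M_B.
Simple-span end rotations at A and B under the given loads:
  at A: point load 104 at a = 6.6: Pab(L + b)/(6LEI) = 704.7/EI
  at B: point load 104 at a = 6.6: Pab(L + a)/(6LEI) = 805.4/EI
  at A: UDL 22: wL³/(24EI) = 1220/EI
  at B: UDL 22: wL³/(24EI) = 1220/EI
  θ_A0 = 1925/EI,  θ_B0 = 2025/EI
Flexibility coefficients: a unit moment at one end gives L/(3EI) there and L/(6EI) at the far end, so f₁₁ = f₂₂ = 3.667/EI and f₁₂ = f₂₁ = 1.833/EI.
Compatibility — zero rotation at each built-in end:
  3.667 M_A + 1.833 M_B = 1925
  1.833 M_A + 3.667 M_B = 2025
Solving the pair gives M_A = 331.7 kN·m and M_B = 386.6 kN·m (hogging).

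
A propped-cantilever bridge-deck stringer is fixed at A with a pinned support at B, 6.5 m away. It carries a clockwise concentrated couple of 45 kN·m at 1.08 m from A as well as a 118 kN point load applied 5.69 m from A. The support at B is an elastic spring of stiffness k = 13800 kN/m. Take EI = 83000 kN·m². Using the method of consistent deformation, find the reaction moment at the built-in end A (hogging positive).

M_A = 111.2 kN·m

Take the reaction at B as the redundant and release it; the primary structure is a cantilever fixed at A.
Primary-structure tip deflection at B by superposition:
  clockwise couple 45 at a = 1.08: M₀a(2L − a)/(2EI) = 289.7/EI
  point load 118 at a = 5.69: Pa²(3L − a)/(6EI) = 8793/EI
  δ_0 = 9083/EI
Flexibility coefficient — unit upward force at B: δ_{BB} = L³/(3EI) = 91.54/EI.
With EI = 83000 kN·m²: δ_0 = 0.10943 m and δ_{BB} = 0.001103 m/kN.
Compatibility — the spring shortens by R_B/k under the reaction it provides: δ_0 − R_B·δ_{BB} = R_B/k. With 1/k = 0.000072 m/kN, R_B = δ_0 / (δ_{BB} + 1/k) = 0.10943 / (0.001103 + 0.000072) = 93.1 kN.
Moment equilibrium about A: M_A = Σ(load moments about A) − R_B·L = 716.4 − 93.1×6.5 = 111.2 kN·m.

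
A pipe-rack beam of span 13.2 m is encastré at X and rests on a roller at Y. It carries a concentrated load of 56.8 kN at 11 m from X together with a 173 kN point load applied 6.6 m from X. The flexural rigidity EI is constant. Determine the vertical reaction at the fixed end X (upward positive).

R_X = 133 kN

Take the reaction at Y as the redundant and release it; the primary structure is a cantilever fixed at X.
Downward deflection at the released point Y due to the loads:
  point load 56.8 at a = 11: Pa²(3L − a)/(6EI) = 32760/EI
  point load 173 at a = 6.6: Pa²(3L − a)/(6EI) = 41447/EI
  δ_0 = 74208/EI
Flexibility coefficient — unit upward force at Y: δ_{YY} = L³/(3EI) = 766.7/EI.
The prop prevents deflection at Y: R_Y = δ_0/δ_{YY} = 74208/766.7 = 96.79 kN.
Vertical equilibrium: R_X = ΣP − R_Y = 229.8 − 96.79 = 133 kN.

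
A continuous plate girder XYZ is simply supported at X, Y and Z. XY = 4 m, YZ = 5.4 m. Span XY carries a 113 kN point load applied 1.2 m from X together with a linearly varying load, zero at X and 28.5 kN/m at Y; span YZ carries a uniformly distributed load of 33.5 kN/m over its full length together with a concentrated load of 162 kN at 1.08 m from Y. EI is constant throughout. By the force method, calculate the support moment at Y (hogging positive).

M_Y = 181.7 kN·m

Insert a hinge at Y; M_Y is the redundant, and each span becomes simply supported.
End slopes at the hinge Y, treating each span as simply supported:
  span XY: point load 113 at a = 1.2: Pab(L + a)/(6LEI) = 82.26/EI
  span XY: triangular load, peak 28.5: w₀L³/(45EI) = 40.53/EI
  span YZ: UDL 33.5: wL³/(24EI) = 219.8/EI
  span YZ: point load 162 at a = 1.08: Pab(L + b)/(6LEI) = 226.7/EI
  relative rotation θ_0 = (122.8 + 446.5)/EI = 569.3/EI
A unit hogging moment at Y produces rotation L₁/(3EI) + L₂/(3EI) = 3.133/EI.
Slope continuity at Y: θ_0 = M_Y·3.133/EI, so M_Y = 569.3/3.133 = 181.7 kN·m (hogging).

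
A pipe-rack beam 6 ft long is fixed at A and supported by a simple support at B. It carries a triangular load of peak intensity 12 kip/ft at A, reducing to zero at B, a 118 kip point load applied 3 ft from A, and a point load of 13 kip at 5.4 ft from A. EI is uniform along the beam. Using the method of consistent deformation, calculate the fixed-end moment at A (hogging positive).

M_A = 165.4 kip·ft

Release the roller at B. Primary structure: cantilever fixed at A.
Deflection at B on the released cantilever, summing each load's contribution:
  triangular load, peak 12 at the fixed end: w₀L⁴/(30EI) = 518.4/EI
  point load 118 at a = 3: Pa²(3L − a)/(6EI) = 2655/EI
  point load 13 at a = 5.4: Pa²(3L − a)/(6EI) = 796.1/EI
  δ_0 = 3969/EI
Tip deflection under a unit load at B: L³/(3EI) = 72/EI.
Compatibility at B: δ_0 − R_B·δ_{BB} = 0, so R_B = 3969/72 = 55.13 kip.
Moment equilibrium about A: M_A = Σ(load moments about A) − R_B·L = 496.2 − 55.13×6 = 165.4 kip·ft.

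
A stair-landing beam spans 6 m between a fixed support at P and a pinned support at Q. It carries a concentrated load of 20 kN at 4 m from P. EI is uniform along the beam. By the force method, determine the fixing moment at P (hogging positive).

M_P = 17.78 kN·m

Release the roller at Q. Primary structure: cantilever fixed at P.
Primary-structure tip deflection at Q by superposition:
  point load 20 at a = 4: Pa²(3L − a)/(6EI) = 746.7/EI
Flexibility coefficient — unit upward force at Q: δ_{QQ} = L³/(3EI) = 72/EI.
The prop prevents deflection at Q: R_Q = δ_0/δ_{QQ} = 746.7/72 = 10.37 kN.
Moment equilibrium about P: M_P = Σ(load moments about P) − R_Q·L = 80 − 10.37×6 = 17.78 kN·m.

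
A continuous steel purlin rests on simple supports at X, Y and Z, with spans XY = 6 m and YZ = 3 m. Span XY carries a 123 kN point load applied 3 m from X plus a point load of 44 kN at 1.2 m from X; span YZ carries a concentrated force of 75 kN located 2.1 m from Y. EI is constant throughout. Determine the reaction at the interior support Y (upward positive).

R_Y = 152.5 kN

Take M_Y as the redundant. Released structure: two simple spans XY and YZ with a hinge at Y.
Discontinuity in slope at Y on the released structure — sum the simple-span end rotations:
  span XY: point load 123 at a = 3: Pab(L + a)/(6LEI) = 276.8/EI
  span XY: point load 44 at a = 1.2: Pab(L + a)/(6LEI) = 50.69/EI
  span YZ: point load 75 at a = 2.1: Pab(L + b)/(6LEI) = 30.71/EI
  relative rotation θ_0 = (327.4 + 30.71)/EI = 358.2/EI
A unit hogging moment at Y produces rotation L₁/(3EI) + L₂/(3EI) = 3/EI.
Slope continuity at Y: θ_0 = M_Y·3/EI, so M_Y = 358.2/3 = 119.4 kN·m (hogging).
Span XY, ΣM about X with M_Y applied at Y: R_Y^{XY}·6 = 421.8 + 119.4, so R_Y^{XY} = 90.2 kN and R_X = 167 − 90.2 = 76.8 kN.
Span YZ, ΣM about Z: R_Y^{YZ}·3 = 67.5 + 119.4, so R_Y^{YZ} = 62.29 kN and R_Z = 75 − 62.29 = 12.71 kN.
R_Y = 90.2 + 62.29 = 152.5 kN.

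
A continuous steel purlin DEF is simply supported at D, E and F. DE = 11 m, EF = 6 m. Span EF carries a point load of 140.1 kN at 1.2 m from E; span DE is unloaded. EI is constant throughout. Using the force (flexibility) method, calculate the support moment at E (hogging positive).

Take M_E as the redundant. Released structure: two simple spans DE and EF with a hinge at E.
End slopes at the hinge E, treating each span as simply supported:
  span EF: point load 140.1 at a = 1.2: Pab(L + b)/(6LEI) = 242.1/EI
  relative rotation θ_0 = (0 + 242.1)/EI = 242.1/EI
A unit hogging moment at E produces rotation L₁/(3EI) + L₂/(3EI) = 5.667/EI.
Compatibility: M_E·(L₁+L₂)/(3EI) = θ_0, giving M_E = 42.72 kN·m (hogging).

M_E = 42.72 kN·m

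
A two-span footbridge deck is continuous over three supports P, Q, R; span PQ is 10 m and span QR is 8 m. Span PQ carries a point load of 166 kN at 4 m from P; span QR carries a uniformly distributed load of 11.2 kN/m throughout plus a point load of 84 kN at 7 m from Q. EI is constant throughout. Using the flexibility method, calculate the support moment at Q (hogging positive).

Insert a hinge at Q; M_Q is the redundant, and each span becomes simply supported.
Discontinuity in slope at Q on the released structure — sum the simple-span end rotations:
  span PQ: point load 166 at a = 4: Pab(L + a)/(6LEI) = 929.6/EI
  span QR: UDL 11.2: wL³/(24EI) = 238.9/EI
  span QR: point load 84 at a = 7: Pab(L + b)/(6LEI) = 110.2/EI
  relative rotation θ_0 = (929.6 + 349.2)/EI = 1279/EI
A unit hogging moment at Q produces rotation L₁/(3EI) + L₂/(3EI) = 6/EI.
Slope continuity at Q: θ_0 = M_Q·6/EI, so M_Q = 1279/6 = 213.1 kN·m (hogging).

M_Q = 213.1 kN·m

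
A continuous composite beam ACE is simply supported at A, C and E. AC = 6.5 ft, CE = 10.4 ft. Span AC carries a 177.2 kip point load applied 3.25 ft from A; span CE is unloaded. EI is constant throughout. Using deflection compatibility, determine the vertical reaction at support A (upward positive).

R_A = 75.82 kip

Take M_C as the redundant. Released structure: two simple spans AC and CE with a hinge at C.
Discontinuity in slope at C on the released structure — sum the simple-span end rotations:
  span AC: point load 177.2 at a = 3.25: Pab(L + a)/(6LEI) = 467.9/EI
  relative rotation θ_0 = (467.9 + 0)/EI = 467.9/EI
A unit hogging moment at C produces rotation L₁/(3EI) + L₂/(3EI) = 5.633/EI.
Compatibility: M_C·(L₁+L₂)/(3EI) = θ_0, giving M_C = 83.06 kip·ft (hogging).
Span AC, ΣM about A with M_C applied at C: R_C^{AC}·6.5 = 575.9 + 83.06, so R_C^{AC} = 101.4 kip and R_A = 177.2 − 101.4 = 75.82 kip.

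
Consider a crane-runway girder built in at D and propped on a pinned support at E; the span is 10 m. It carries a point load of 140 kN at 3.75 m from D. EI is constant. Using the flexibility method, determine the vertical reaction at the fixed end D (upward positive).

Remove the prop at E; the released (primary) structure is a cantilever built in at D.
Free-end deflection of the primary structure under the applied loading (downward +):
  point load 140 at a = 3.75: Pa²(3L − a)/(6EI) = 8613/EI
Flexibility coefficient — unit upward force at E: δ_{EE} = L³/(3EI) = 333.3/EI.
The prop prevents deflection at E: R_E = δ_0/δ_{EE} = 8613/333.3 = 25.84 kN.
Vertical equilibrium: R_D = ΣP − R_E = 140 − 25.84 = 114.2 kN.

R_D = 114.2 kN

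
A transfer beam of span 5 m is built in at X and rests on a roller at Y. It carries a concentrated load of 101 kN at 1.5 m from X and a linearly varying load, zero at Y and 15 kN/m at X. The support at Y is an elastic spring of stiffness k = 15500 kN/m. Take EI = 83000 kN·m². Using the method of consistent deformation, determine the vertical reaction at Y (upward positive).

Release the roller at Y. Primary structure: cantilever fixed at X.
Deflection at Y on the released cantilever, summing each load's contribution:
  point load 101 at a = 1.5: Pa²(3L − a)/(6EI) = 511.3/EI
  triangular load, peak 15 at the fixed end: w₀L⁴/(30EI) = 312.5/EI
  δ_0 = 823.8/EI
Flexibility coefficient — unit upward force at Y: δ_{YY} = L³/(3EI) = 41.67/EI.
With EI = 83000 kN·m²: δ_0 = 0.009925 m and δ_{YY} = 0.000502 m/kN.
Compatibility — the spring shortens by R_Y/k under the reaction it provides: δ_0 − R_Y·δ_{YY} = R_Y/k. With 1/k = 0.000065 m/kN, R_Y = δ_0 / (δ_{YY} + 1/k) = 0.009925 / (0.000502 + 0.000065) = 17.52 kN.

R_Y = 17.52 kN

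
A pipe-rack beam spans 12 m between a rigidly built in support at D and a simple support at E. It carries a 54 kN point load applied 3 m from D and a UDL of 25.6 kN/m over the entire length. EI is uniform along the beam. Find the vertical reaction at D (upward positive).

R_D = 241.4 kN

Choose R_E as the redundant. The primary structure is the cantilever fixed at D.
Free-end deflection of the primary structure under the applied loading (downward +):
  point load 54 at a = 3: Pa²(3L − a)/(6EI) = 2673/EI
  UDL 25.6: wL⁴/(8EI) = 66355/EI
  δ_0 = 69028/EI
Flexibility coefficient — unit upward force at E: δ_{EE} = L³/(3EI) = 576/EI.
Compatibility at E: δ_0 − R_E·δ_{EE} = 0, so R_E = 69028/576 = 119.8 kN.
Vertical equilibrium: R_D = ΣP − R_E = 361.2 − 119.8 = 241.4 kN.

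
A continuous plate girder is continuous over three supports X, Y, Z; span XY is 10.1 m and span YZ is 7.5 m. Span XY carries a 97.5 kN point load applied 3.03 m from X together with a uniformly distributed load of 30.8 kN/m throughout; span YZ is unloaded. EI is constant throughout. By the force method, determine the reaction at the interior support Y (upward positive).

R_Y = 255.1 kN

Take M_Y as the redundant. Released structure: two simple spans XY and YZ with a hinge at Y.
Discontinuity in slope at Y on the released structure — sum the simple-span end rotations:
  span XY: point load 97.5 at a = 3.03: Pab(L + a)/(6LEI) = 452.5/EI
  span XY: UDL 30.8: wL³/(24EI) = 1322/EI
  relative rotation θ_0 = (1775 + 0)/EI = 1775/EI
A unit hogging moment at Y produces rotation L₁/(3EI) + L₂/(3EI) = 5.867/EI.
Slope continuity at Y: θ_0 = M_Y·5.867/EI, so M_Y = 1775/5.867 = 302.5 kN·m (hogging).
Span XY, ΣM about X with M_Y applied at Y: R_Y^{XY}·10.1 = 1866 + 302.5, so R_Y^{XY} = 214.7 kN and R_X = 408.6 − 214.7 = 193.8 kN.
Span YZ, ΣM about Z: R_Y^{YZ}·7.5 = 0 + 302.5, so R_Y^{YZ} = 40.34 kN and R_Z = 0 − 40.34 = -40.34 kN.
R_Y = 214.7 + 40.34 = 255.1 kN.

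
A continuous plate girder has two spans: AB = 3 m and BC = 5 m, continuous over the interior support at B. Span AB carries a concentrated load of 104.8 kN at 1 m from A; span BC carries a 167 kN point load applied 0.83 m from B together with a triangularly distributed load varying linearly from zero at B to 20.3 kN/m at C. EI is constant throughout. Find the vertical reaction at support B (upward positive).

R_B = 245.6 kN

Insert a hinge at B; M_B is the redundant, and each span becomes simply supported.
End slopes at the hinge B, treating each span as simply supported:
  span AB: point load 104.8 at a = 1: Pab(L + a)/(6LEI) = 46.58/EI
  span BC: point load 167 at a = 0.83: Pab(L + b)/(6LEI) = 176.7/EI
  span BC: triangular load, peak 20.3: 7w₀L³/(360EI) = 49.34/EI
  relative rotation θ_0 = (46.58 + 226)/EI = 272.6/EI
A unit hogging moment at B produces rotation L₁/(3EI) + L₂/(3EI) = 2.667/EI.
Compatibility: M_B·(L₁+L₂)/(3EI) = θ_0, giving M_B = 102.2 kN·m (hogging).
Span AB, ΣM about A with M_B applied at B: R_B^{AB}·3 = 104.8 + 102.2, so R_B^{AB} = 69.01 kN and R_A = 104.8 − 69.01 = 35.79 kN.
Span BC, ΣM about C: R_B^{BC}·5 = 781 + 102.2, so R_B^{BC} = 176.6 kN and R_C = 217.8 − 176.6 = 41.11 kN.
R_B = 69.01 + 176.6 = 245.6 kN.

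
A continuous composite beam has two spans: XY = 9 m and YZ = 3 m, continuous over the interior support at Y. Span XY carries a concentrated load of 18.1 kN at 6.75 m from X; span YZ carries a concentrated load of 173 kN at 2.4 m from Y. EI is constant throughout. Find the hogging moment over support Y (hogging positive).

Release continuity at Y by inserting a hinge; the redundant is the internal moment M_Y. The primary structure is two simply-supported spans XY and YZ.
End slopes at the hinge Y, treating each span as simply supported:
  span XY: point load 18.1 at a = 6.75: Pab(L + a)/(6LEI) = 80.18/EI
  span YZ: point load 173 at a = 2.4: Pab(L + b)/(6LEI) = 49.82/EI
  relative rotation θ_0 = (80.18 + 49.82)/EI = 130/EI
A unit hogging moment at Y produces rotation L₁/(3EI) + L₂/(3EI) = 4/EI.
Compatibility: M_Y·(L₁+L₂)/(3EI) = θ_0, giving M_Y = 32.5 kN·m (hogging).

M_Y = 32.5 kN·m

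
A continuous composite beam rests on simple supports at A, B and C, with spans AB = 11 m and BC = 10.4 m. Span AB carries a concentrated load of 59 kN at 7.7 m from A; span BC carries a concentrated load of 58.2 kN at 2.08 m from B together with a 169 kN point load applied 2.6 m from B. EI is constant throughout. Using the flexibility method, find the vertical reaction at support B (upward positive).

Insert a hinge at B; M_B is the redundant, and each span becomes simply supported.
End slopes at the hinge B, treating each span as simply supported:
  span AB: point load 59 at a = 7.7: Pab(L + a)/(6LEI) = 424.8/EI
  span BC: point load 58.2 at a = 2.08: Pab(L + b)/(6LEI) = 302.2/EI
  span BC: point load 169 at a = 2.6: Pab(L + b)/(6LEI) = 999.6/EI
  relative rotation θ_0 = (424.8 + 1302)/EI = 1727/EI
A unit hogging moment at B produces rotation L₁/(3EI) + L₂/(3EI) = 7.133/EI.
Slope continuity at B: θ_0 = M_B·7.133/EI, so M_B = 1727/7.133 = 242 kN·m (hogging).
Span AB, ΣM about A with M_B applied at B: R_B^{AB}·11 = 454.3 + 242, so R_B^{AB} = 63.3 kN and R_A = 59 − 63.3 = -4.304 kN.
Span BC, ΣM about C: R_B^{BC}·10.4 = 1802 + 242, so R_B^{BC} = 196.6 kN and R_C = 227.2 − 196.6 = 30.62 kN.
R_B = 63.3 + 196.6 = 259.9 kN.

R_B = 259.9 kN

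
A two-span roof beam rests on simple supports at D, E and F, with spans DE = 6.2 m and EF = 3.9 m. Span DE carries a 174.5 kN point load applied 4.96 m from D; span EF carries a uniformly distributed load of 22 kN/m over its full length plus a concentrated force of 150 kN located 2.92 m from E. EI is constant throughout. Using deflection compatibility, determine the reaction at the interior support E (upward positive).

R_E = 278 kN

Take M_E as the redundant. Released structure: two simple spans DE and EF with a hinge at E.
Rotations at E on the released spans (each span's end-slope, ×1/EI):
  span DE: point load 174.5 at a = 4.96: Pab(L + a)/(6LEI) = 322/EI
  span EF: UDL 22: wL³/(24EI) = 54.38/EI
  span EF: point load 150 at a = 2.92: Pab(L + b)/(6LEI) = 89.52/EI
  relative rotation θ_0 = (322 + 143.9)/EI = 465.9/EI
A unit hogging moment at E produces rotation L₁/(3EI) + L₂/(3EI) = 3.367/EI.
Slope continuity at E: θ_0 = M_E·3.367/EI, so M_E = 465.9/3.367 = 138.4 kN·m (hogging).
Span DE, ΣM about D with M_E applied at E: R_E^{DE}·6.2 = 865.5 + 138.4, so R_E^{DE} = 161.9 kN and R_D = 174.5 − 161.9 = 12.58 kN.
Span EF, ΣM about F: R_E^{EF}·3.9 = 314.3 + 138.4, so R_E^{EF} = 116.1 kN and R_F = 235.8 − 116.1 = 119.7 kN.
R_E = 161.9 + 116.1 = 278 kN.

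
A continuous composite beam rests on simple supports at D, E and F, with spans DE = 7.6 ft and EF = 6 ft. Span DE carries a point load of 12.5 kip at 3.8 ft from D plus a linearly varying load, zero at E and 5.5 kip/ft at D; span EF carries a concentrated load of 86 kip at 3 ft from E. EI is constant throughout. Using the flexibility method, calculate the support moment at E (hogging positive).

Release continuity at E by inserting a hinge; the redundant is the internal moment M_E. The primary structure is two simply-supported spans DE and EF.
End slopes at the hinge E, treating each span as simply supported:
  span DE: point load 12.5 at a = 3.8: Pab(L + a)/(6LEI) = 45.12/EI
  span DE: triangular load, peak 5.5: 7w₀L³/(360EI) = 46.95/EI
  span EF: point load 86 at a = 3: Pab(L + b)/(6LEI) = 193.5/EI
  relative rotation θ_0 = (92.07 + 193.5)/EI = 285.6/EI
A unit hogging moment at E produces rotation L₁/(3EI) + L₂/(3EI) = 4.533/EI.
Compatibility: M_E·(L₁+L₂)/(3EI) = θ_0, giving M_E = 62.99 kip·ft (hogging).

M_E = 62.99 kip·ft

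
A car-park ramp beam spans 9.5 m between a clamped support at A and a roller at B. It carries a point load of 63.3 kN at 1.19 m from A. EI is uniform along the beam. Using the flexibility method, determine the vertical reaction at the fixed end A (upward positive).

Take the reaction at B as the redundant and release it; the primary structure is a cantilever fixed at A.
Downward deflection at the released point B due to the loads:
  point load 63.3 at a = 1.19: Pa²(3L − a)/(6EI) = 408/EI
Tip deflection under a unit load at B: L³/(3EI) = 285.8/EI.
Compatibility at B: δ_0 − R_B·δ_{BB} = 0, so R_B = 408/285.8 = 1.428 kN.
Vertical equilibrium: R_A = ΣP − R_B = 63.3 − 1.428 = 61.87 kN.

R_A = 61.87 kN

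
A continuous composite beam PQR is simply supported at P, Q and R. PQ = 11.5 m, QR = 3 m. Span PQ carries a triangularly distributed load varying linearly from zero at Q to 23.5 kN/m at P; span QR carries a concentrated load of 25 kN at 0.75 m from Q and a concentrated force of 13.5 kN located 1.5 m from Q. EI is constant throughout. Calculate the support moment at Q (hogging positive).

M_Q = 147.9 kN·m

Take M_Q as the redundant. Released structure: two simple spans PQ and QR with a hinge at Q.
Discontinuity in slope at Q on the released structure — sum the simple-span end rotations:
  span PQ: triangular load, peak 23.5: 7w₀L³/(360EI) = 695/EI
  span QR: point load 25 at a = 0.75: Pab(L + b)/(6LEI) = 12.3/EI
  span QR: point load 13.5 at a = 1.5: Pab(L + b)/(6LEI) = 7.594/EI
  relative rotation θ_0 = (695 + 19.9)/EI = 714.9/EI
A unit hogging moment at Q produces rotation L₁/(3EI) + L₂/(3EI) = 4.833/EI.
Compatibility: M_Q·(L₁+L₂)/(3EI) = θ_0, giving M_Q = 147.9 kN·m (hogging).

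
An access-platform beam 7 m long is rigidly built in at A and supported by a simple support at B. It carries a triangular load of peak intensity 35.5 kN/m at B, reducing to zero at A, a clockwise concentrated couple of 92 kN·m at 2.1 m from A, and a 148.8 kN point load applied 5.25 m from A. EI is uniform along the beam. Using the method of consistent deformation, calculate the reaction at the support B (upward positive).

Remove the prop at B; the released (primary) structure is a cantilever built in at A.
Deflection at B on the released cantilever, summing each load's contribution:
  triangular load, peak 35.5 at the free end: 11w₀L⁴/(120EI) = 7813/EI
  clockwise couple 92 at a = 2.1: M₀a(2L − a)/(2EI) = 1150/EI
  point load 148.8 at a = 5.25: Pa²(3L − a)/(6EI) = 10766/EI
  δ_0 = 19729/EI
Tip deflection under a unit load at B: L³/(3EI) = 114.3/EI.
Compatibility at B: δ_0 − R_B·δ_{BB} = 0, so R_B = 19729/114.3 = 172.6 kN.

R_B = 172.6 kN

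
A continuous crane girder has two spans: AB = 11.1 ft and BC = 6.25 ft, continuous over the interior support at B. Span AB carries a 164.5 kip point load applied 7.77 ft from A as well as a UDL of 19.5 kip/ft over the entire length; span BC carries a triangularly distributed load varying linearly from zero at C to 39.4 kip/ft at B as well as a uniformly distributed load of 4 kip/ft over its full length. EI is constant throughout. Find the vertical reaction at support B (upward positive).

R_B = 429.2 kip

Take M_B as the redundant. Released structure: two simple spans AB and BC with a hinge at B.
End slopes at the hinge B, treating each span as simply supported:
  span AB: point load 164.5 at a = 7.77: Pab(L + a)/(6LEI) = 1206/EI
  span AB: UDL 19.5: wL³/(24EI) = 1111/EI
  span BC: triangular load, peak 39.4: w₀L³/(45EI) = 213.8/EI
  span BC: UDL 4: wL³/(24EI) = 40.69/EI
  relative rotation θ_0 = (2317 + 254.4)/EI = 2572/EI
A unit hogging moment at B produces rotation L₁/(3EI) + L₂/(3EI) = 5.783/EI.
Slope continuity at B: θ_0 = M_B·5.783/EI, so M_B = 2572/5.783 = 444.7 kip·ft (hogging).
Span AB, ΣM about A with M_B applied at B: R_B^{AB}·11.1 = 2479 + 444.7, so R_B^{AB} = 263.4 kip and R_A = 380.9 − 263.4 = 117.5 kip.
Span BC, ΣM about C: R_B^{BC}·6.25 = 591.1 + 444.7, so R_B^{BC} = 165.7 kip and R_C = 148.1 − 165.7 = -17.6 kip.
R_B = 263.4 + 165.7 = 429.2 kip.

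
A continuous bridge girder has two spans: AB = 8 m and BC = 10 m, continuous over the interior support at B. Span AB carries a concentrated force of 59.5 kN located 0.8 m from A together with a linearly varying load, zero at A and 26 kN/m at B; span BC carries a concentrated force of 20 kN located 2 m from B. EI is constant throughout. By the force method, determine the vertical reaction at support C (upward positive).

Insert a hinge at B; M_B is the redundant, and each span becomes simply supported.
Discontinuity in slope at B on the released structure — sum the simple-span end rotations:
  span AB: point load 59.5 at a = 0.8: Pab(L + a)/(6LEI) = 62.83/EI
  span AB: triangular load, peak 26: w₀L³/(45EI) = 295.8/EI
  span BC: point load 20 at a = 2: Pab(L + b)/(6LEI) = 96/EI
  relative rotation θ_0 = (358.7 + 96)/EI = 454.7/EI
A unit hogging moment at B produces rotation L₁/(3EI) + L₂/(3EI) = 6/EI.
Slope continuity at B: θ_0 = M_B·6/EI, so M_B = 454.7/6 = 75.78 kN·m (hogging).
Span BC, ΣM about C: R_B^{BC}·10 = 160 + 75.78, so R_B^{BC} = 23.58 kN and R_C = 20 − 23.58 = -3.578 kN.

R_C = -3.578 kN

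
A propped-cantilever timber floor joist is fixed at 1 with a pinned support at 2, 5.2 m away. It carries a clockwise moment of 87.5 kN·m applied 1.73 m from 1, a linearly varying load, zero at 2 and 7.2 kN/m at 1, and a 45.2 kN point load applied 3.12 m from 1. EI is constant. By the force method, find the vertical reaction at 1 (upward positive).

R_1 = 26.65 kN

Choose R_2 as the redundant. The primary structure is the cantilever fixed at 1.
Primary-structure tip deflection at 2 by superposition:
  clockwise couple 87.5 at a = 1.73: M₀a(2L − a)/(2EI) = 656.2/EI
  triangular load, peak 7.2 at the fixed end: w₀L⁴/(30EI) = 175.5/EI
  point load 45.2 at a = 3.12: Pa²(3L − a)/(6EI) = 915.2/EI
  δ_0 = 1747/EI
Tip deflection under a unit load at 2: L³/(3EI) = 46.87/EI.
The prop prevents deflection at 2: R_2 = δ_0/δ_{22} = 1747/46.87 = 37.27 kN.
Vertical equilibrium: R_1 = ΣP − R_2 = 63.92 − 37.27 = 26.65 kN.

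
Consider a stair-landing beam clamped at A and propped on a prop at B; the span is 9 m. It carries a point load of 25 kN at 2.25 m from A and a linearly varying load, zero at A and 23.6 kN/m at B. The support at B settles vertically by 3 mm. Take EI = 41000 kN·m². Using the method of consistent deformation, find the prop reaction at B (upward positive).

R_B = 60.05 kN

Release the roller at B. Primary structure: cantilever fixed at A.
Primary-structure tip deflection at B by superposition:
  point load 25 at a = 2.25: Pa²(3L − a)/(6EI) = 522.1/EI
  triangular load, peak 23.6 at the free end: 11w₀L⁴/(120EI) = 14194/EI
  δ_0 = 14716/EI
Flexibility coefficient — unit upward force at B: δ_{BB} = L³/(3EI) = 243/EI.
With EI = 41000 kN·m²: δ_0 = 0.35892 m and δ_{BB} = 0.005927 m/kN.
Compatibility — the beam at B must follow the support down by 0.003 m: δ_0 − R_B·δ_{BB} = 0.003, so R_B = (0.35892 − 0.003)/0.005927 = 60.05 kN.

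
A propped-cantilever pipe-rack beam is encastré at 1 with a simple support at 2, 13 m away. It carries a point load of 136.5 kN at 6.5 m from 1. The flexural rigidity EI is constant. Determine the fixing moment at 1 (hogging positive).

Take the reaction at 2 as the redundant and release it; the primary structure is a cantilever fixed at 1.
Primary-structure tip deflection at 2 by superposition:
  point load 136.5 at a = 6.5: Pa²(3L − a)/(6EI) = 31239/EI
Tip deflection under a unit load at 2: L³/(3EI) = 732.3/EI.
The prop prevents deflection at 2: R_2 = δ_0/δ_{22} = 31239/732.3 = 42.66 kN.
Moment equilibrium about 1: M_1 = Σ(load moments about 1) − R_2·L = 887.2 − 42.66×13 = 332.7 kN·m.

M_1 = 332.7 kN·m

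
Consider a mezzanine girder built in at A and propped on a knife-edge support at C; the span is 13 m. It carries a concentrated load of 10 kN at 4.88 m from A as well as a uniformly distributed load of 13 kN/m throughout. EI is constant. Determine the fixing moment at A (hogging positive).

M_A = 299.4 kN·m

Take the reaction at C as the redundant and release it; the primary structure is a cantilever fixed at A.
Deflection at C on the released cantilever, summing each load's contribution:
  point load 10 at a = 4.88: Pa²(3L − a)/(6EI) = 1354/EI
  UDL 13: wL⁴/(8EI) = 46412/EI
  δ_0 = 47766/EI
Flexibility coefficient — unit upward force at C: δ_{CC} = L³/(3EI) = 732.3/EI.
Compatibility at C: δ_0 − R_C·δ_{CC} = 0, so R_C = 47766/732.3 = 65.22 kN.
Moment equilibrium about A: M_A = Σ(load moments about A) − R_C·L = 1147 − 65.22×13 = 299.4 kN·m.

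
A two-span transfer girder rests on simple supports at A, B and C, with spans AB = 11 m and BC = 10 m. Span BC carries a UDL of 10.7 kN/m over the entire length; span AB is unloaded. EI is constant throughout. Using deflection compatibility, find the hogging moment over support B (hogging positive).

M_B = 63.69 kN·m

Insert a hinge at B; M_B is the redundant, and each span becomes simply supported.
Rotations at B on the released spans (each span's end-slope, ×1/EI):
  span BC: UDL 10.7: wL³/(24EI) = 445.8/EI
  relative rotation θ_0 = (0 + 445.8)/EI = 445.8/EI
A unit hogging moment at B produces rotation L₁/(3EI) + L₂/(3EI) = 7/EI.
Compatibility: M_B·(L₁+L₂)/(3EI) = θ_0, giving M_B = 63.69 kN·m (hogging).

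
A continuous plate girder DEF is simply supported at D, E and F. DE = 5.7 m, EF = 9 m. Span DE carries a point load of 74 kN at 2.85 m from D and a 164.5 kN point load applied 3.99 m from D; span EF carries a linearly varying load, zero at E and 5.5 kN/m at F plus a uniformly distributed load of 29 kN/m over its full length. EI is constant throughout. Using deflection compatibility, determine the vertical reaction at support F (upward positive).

R_F = 114.6 kN

Take M_E as the redundant. Released structure: two simple spans DE and EF with a hinge at E.
Rotations at E on the released spans (each span's end-slope, ×1/EI):
  span DE: point load 74 at a = 2.85: Pab(L + a)/(6LEI) = 150.3/EI
  span DE: point load 164.5 at a = 3.99: Pab(L + a)/(6LEI) = 318/EI
  span EF: triangular load, peak 5.5: 7w₀L³/(360EI) = 77.96/EI
  span EF: UDL 29: wL³/(24EI) = 880.9/EI
  relative rotation θ_0 = (468.3 + 958.8)/EI = 1427/EI
A unit hogging moment at E produces rotation L₁/(3EI) + L₂/(3EI) = 4.9/EI.
Slope continuity at E: θ_0 = M_E·4.9/EI, so M_E = 1427/4.9 = 291.2 kN·m (hogging).
Span EF, ΣM about F: R_E^{EF}·9 = 1249 + 291.2, so R_E^{EF} = 171.1 kN and R_F = 285.8 − 171.1 = 114.6 kN.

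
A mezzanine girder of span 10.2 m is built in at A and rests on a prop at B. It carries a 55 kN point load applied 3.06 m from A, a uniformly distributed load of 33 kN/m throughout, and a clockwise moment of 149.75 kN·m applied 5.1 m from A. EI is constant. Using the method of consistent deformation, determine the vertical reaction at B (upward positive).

R_B = 149.4 kN

Take the reaction at B as the redundant and release it; the primary structure is a cantilever fixed at A.
Free-end deflection of the primary structure under the applied loading (downward +):
  point load 55 at a = 3.06: Pa²(3L − a)/(6EI) = 2364/EI
  UDL 33: wL⁴/(8EI) = 44650/EI
  clockwise couple 149.75 at a = 5.1: M₀a(2L − a)/(2EI) = 5842/EI
  δ_0 = 52857/EI
Flexibility coefficient — unit upward force at B: δ_{BB} = L³/(3EI) = 353.7/EI.
The prop prevents deflection at B: R_B = δ_0/δ_{BB} = 52857/353.7 = 149.4 kN.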